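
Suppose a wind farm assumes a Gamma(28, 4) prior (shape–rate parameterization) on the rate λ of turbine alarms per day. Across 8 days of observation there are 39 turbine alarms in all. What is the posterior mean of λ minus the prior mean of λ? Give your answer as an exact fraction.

Total count 39 over total exposure 8 days.
Posterior: α' = 28 + 39 = 67, β' = 4 + 8 = 12.
Posterior mean = 67/12 = 67/12; prior mean = 28/4 = 7. Difference = 67/12 − 7 = -17/12.

-17/12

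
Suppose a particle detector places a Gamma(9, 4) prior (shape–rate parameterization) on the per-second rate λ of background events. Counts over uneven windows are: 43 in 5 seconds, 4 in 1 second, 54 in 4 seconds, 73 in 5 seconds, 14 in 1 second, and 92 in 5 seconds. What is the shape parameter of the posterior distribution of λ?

Total count: 43 + 4 + 54 + 73 + 14 + 92 = 280.
Total exposure: 5 + 1 + 4 + 5 + 1 + 5 = 21 seconds.
The Gamma prior is conjugate for the Poisson rate, so λ | data ~ Gamma(9+280, 4+21) = Gamma(289, 25).

289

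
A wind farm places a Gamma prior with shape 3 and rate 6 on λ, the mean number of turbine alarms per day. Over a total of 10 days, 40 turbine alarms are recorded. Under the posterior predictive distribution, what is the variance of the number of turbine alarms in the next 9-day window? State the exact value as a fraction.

9675/256

Total count 40 over total exposure 10 days.
Posterior: α' = 3 + 40 = 43, β' = 6 + 10 = 16.
The posterior predictive for a window of length T is Negative Binomial with variance T·α'·(β'+T)/β'² = 9·43·25/256 = 9675/256.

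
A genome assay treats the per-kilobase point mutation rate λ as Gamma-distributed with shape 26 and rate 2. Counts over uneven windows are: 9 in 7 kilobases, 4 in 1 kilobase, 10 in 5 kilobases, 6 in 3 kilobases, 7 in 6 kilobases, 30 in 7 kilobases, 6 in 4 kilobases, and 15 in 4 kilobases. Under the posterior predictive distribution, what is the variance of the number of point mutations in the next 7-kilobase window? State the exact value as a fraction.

Total count: 9 + 4 + 10 + 6 + 7 + 30 + 6 + 15 = 87.
Total exposure: 7 + 1 + 5 + 3 + 6 + 7 + 4 + 4 = 37 kilobases.
Posterior: α' = 26 + 87 = 113, β' = 2 + 37 = 39.
The posterior predictive for a window of length T is Negative Binomial with variance T·α'·(β'+T)/β'² = 7·113·46/1521 = 36386/1521.

36386/1521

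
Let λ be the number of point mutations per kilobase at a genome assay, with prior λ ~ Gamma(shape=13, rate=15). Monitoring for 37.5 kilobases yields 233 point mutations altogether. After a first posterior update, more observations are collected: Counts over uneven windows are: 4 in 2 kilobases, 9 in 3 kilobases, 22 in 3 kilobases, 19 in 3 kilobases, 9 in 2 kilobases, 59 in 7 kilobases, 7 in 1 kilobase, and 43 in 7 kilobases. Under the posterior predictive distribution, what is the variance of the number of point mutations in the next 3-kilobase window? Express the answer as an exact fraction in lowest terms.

418836/25921

Total count 233 over total exposure 37.5 kilobases.
After the first batch: Gamma(13 + 233, 15 + 37.5) = Gamma(246, 105/2).
Total count: 4 + 9 + 22 + 19 + 9 + 59 + 7 + 43 = 172.
Total exposure: 2 + 3 + 3 + 3 + 2 + 7 + 1 + 7 = 28 kilobases.
After the second batch: Gamma(246 + 172, 105/2 + 28) = Gamma(418, 161/2).
The posterior predictive for a window of length T is Negative Binomial with variance T·α'·(β'+T)/β'² = 3·418·(167/2)/(25921/4) = 418836/25921.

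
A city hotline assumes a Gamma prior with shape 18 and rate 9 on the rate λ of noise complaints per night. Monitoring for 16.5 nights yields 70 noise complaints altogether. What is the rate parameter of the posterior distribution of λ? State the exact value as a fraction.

51/2

Total count 70 over total exposure 16.5 nights.
The Gamma prior is conjugate for the Poisson rate, so λ | data ~ Gamma(18+70, 9+16.5) = Gamma(88, 51/2).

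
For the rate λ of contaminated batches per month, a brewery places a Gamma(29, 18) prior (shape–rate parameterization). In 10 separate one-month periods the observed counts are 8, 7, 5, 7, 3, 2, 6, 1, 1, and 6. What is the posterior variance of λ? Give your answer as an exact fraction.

Total count: 8 + 7 + 5 + 7 + 3 + 2 + 6 + 1 + 1 + 6 = 46.
Total exposure: 10 months.
The Gamma prior is conjugate for the Poisson rate, so λ | data ~ Gamma(29+46, 18+10) = Gamma(75, 28).
Posterior variance = α'/β'² = 75/784.

75/784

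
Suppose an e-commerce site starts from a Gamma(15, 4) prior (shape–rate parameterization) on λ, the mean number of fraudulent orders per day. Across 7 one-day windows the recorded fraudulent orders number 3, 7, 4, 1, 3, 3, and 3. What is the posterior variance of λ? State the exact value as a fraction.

Total count: 3 + 7 + 4 + 1 + 3 + 3 + 3 = 24.
Total exposure: 7 days.
By Gamma–Poisson conjugacy, the posterior is Gamma(α + Σx, β + Σt) = Gamma(15 + 24, 4 + 7) = Gamma(39, 11).
Posterior variance = α'/β'² = 39/121.

39/121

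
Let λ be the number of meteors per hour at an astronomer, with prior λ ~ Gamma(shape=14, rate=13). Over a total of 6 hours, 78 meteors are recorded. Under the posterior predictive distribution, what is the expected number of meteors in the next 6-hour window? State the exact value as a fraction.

Total count 78 over total exposure 6 hours.
The Gamma prior is conjugate for the Poisson rate, so λ | data ~ Gamma(14+78, 13+6) = Gamma(92, 19).
Predictive mean over a 6-hour window = T·E[λ|data] = 6·92/19 = 552/19.

552/19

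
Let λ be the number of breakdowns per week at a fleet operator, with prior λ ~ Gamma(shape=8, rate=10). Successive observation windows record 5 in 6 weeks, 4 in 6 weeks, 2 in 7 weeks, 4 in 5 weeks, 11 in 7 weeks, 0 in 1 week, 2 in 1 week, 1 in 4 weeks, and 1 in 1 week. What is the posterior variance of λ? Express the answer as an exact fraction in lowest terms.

19/1152

Total count: 5 + 4 + 2 + 4 + 11 + 0 + 2 + 1 + 1 = 30.
Total exposure: 6 + 6 + 7 + 5 + 7 + 1 + 1 + 4 + 1 = 38 weeks.
Gamma(α, β) with Poisson data over total exposure Σt gives posterior Gamma(α+Σx, β+Σt) = Gamma(38, 48).
Posterior variance = α'/β'² = 38/2304 = 19/1152.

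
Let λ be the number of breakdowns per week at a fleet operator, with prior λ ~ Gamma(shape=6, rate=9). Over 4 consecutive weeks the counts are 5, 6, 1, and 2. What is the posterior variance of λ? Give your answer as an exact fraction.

Total count: 5 + 6 + 1 + 2 = 14.
Total exposure: 4 weeks.
Posterior: α' = 6 + 14 = 20, β' = 9 + 4 = 13.
Posterior variance = α'/β'² = 20/169.

20/169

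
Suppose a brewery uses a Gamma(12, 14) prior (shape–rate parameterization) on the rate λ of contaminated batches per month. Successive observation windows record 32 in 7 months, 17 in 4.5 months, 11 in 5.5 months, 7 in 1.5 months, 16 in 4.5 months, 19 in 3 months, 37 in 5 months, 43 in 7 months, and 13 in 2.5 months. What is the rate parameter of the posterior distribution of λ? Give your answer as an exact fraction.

Total count: 32 + 17 + 11 + 7 + 16 + 19 + 37 + 43 + 13 = 195.
Total exposure: 7 + 4.5 + 5.5 + 1.5 + 4.5 + 3 + 5 + 7 + 2.5 = 40.5 months.
Gamma(α, β) with Poisson data over total exposure Σt gives posterior Gamma(α+Σx, β+Σt) = Gamma(207, 109/2).

109/2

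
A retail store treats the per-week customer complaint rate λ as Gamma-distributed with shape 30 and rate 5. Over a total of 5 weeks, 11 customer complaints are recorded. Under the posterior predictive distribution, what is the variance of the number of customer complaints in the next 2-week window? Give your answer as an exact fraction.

Total count 11 over total exposure 5 weeks.
The Gamma prior is conjugate for the Poisson rate, so λ | data ~ Gamma(30+11, 5+5) = Gamma(41, 10).
The posterior predictive for a window of length T is Negative Binomial with variance T·α'·(β'+T)/β'² = 2·41·12/100 = 246/25.

246/25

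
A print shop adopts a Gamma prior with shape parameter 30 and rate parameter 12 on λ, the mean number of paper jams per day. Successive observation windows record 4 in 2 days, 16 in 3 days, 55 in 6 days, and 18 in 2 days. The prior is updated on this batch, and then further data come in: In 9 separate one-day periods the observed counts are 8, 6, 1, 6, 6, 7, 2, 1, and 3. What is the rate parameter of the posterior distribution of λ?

34

Total count: 4 + 16 + 55 + 18 = 93.
Total exposure: 2 + 3 + 6 + 2 = 13 days.
After the first batch: Gamma(30 + 93, 12 + 13) = Gamma(123, 25).
Total count: 8 + 6 + 1 + 6 + 6 + 7 + 2 + 1 + 3 = 40.
Total exposure: 9 days.
After the second batch: Gamma(123 + 40, 25 + 9) = Gamma(163, 34).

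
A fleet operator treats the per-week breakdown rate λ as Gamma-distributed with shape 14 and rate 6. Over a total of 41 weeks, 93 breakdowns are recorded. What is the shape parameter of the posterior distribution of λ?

Total count 93 over total exposure 41 weeks.
The Gamma prior is conjugate for the Poisson rate, so λ | data ~ Gamma(14+93, 6+41) = Gamma(107, 47).

107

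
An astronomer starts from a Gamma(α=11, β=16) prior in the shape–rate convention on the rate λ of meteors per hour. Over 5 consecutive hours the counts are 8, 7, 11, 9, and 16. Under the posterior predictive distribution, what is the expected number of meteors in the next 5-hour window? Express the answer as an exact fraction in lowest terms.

310/21

Total count: 8 + 7 + 11 + 9 + 16 = 51.
Total exposure: 5 hours.
Posterior: α' = 11 + 51 = 62, β' = 16 + 5 = 21.
Predictive mean over a 5-hour window = T·E[λ|data] = 5·62/21 = 310/21.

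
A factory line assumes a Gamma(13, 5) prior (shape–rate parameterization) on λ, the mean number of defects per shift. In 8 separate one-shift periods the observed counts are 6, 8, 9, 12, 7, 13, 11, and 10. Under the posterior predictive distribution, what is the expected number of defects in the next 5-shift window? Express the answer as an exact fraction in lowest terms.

Total count: 6 + 8 + 9 + 12 + 7 + 13 + 11 + 10 = 76.
Total exposure: 8 shifts.
The Gamma prior is conjugate for the Poisson rate, so λ | data ~ Gamma(13+76, 5+8) = Gamma(89, 13).
Predictive mean over a 5-shift window = T·E[λ|data] = 5·89/13 = 445/13.

445/13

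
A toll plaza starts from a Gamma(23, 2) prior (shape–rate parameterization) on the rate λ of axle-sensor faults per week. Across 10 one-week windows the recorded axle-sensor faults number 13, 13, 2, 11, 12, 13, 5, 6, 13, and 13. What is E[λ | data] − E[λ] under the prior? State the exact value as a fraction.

-7/6

Total count: 13 + 13 + 2 + 11 + 12 + 13 + 5 + 6 + 13 + 13 = 101.
Total exposure: 10 weeks.
Gamma(α, β) with Poisson data over total exposure Σt gives posterior Gamma(α+Σx, β+Σt) = Gamma(124, 12).
Posterior mean = 124/12 = 31/3; prior mean = 23/2 = 23/2. Difference = 31/3 − 23/2 = -7/6.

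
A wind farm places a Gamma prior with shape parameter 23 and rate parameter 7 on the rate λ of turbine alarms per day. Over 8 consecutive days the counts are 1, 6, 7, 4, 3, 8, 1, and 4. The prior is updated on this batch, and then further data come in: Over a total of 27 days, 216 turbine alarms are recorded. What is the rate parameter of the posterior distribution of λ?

Total count: 1 + 6 + 7 + 4 + 3 + 8 + 1 + 4 = 34.
Total exposure: 8 days.
After the first batch: Gamma(23 + 34, 7 + 8) = Gamma(57, 15).
Total count 216 over total exposure 27 days.
After the second batch: Gamma(57 + 216, 15 + 27) = Gamma(273, 42).

42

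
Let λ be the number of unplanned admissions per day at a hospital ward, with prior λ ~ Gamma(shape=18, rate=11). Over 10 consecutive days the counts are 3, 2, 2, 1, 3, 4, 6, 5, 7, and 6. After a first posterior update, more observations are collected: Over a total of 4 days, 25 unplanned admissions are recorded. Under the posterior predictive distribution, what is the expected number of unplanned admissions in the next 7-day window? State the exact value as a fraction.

Total count: 3 + 2 + 2 + 1 + 3 + 4 + 6 + 5 + 7 + 6 = 39.
Total exposure: 10 days.
After the first batch: Gamma(18 + 39, 11 + 10) = Gamma(57, 21).
Total count 25 over total exposure 4 days.
After the second batch: Gamma(57 + 25, 21 + 4) = Gamma(82, 25).
Predictive mean over a 7-day window = T·E[λ|data] = 7·82/25 = 574/25.

574/25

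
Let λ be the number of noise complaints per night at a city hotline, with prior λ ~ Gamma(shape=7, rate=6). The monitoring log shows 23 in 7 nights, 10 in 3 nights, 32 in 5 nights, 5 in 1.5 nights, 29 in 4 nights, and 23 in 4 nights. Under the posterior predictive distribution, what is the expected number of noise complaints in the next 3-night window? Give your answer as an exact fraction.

Total count: 23 + 10 + 32 + 5 + 29 + 23 = 122.
Total exposure: 7 + 3 + 5 + 1.5 + 4 + 4 = 24.5 nights.
By Gamma–Poisson conjugacy, the posterior is Gamma(α + Σx, β + Σt) = Gamma(7 + 122, 6 + 24.5) = Gamma(129, 61/2).
Predictive mean over a 3-night window = T·E[λ|data] = 3·129/(61/2) = 774/61.

774/61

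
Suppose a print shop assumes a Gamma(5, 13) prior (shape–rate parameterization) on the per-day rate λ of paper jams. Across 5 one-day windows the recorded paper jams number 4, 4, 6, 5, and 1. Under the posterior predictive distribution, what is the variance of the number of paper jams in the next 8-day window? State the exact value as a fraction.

1300/81

Total count: 4 + 4 + 6 + 5 + 1 = 20.
Total exposure: 5 days.
Gamma(α, β) with Poisson data over total exposure Σt gives posterior Gamma(α+Σx, β+Σt) = Gamma(25, 18).
The posterior predictive for a window of length T is Negative Binomial with variance T·α'·(β'+T)/β'² = 8·25·26/324 = 1300/81.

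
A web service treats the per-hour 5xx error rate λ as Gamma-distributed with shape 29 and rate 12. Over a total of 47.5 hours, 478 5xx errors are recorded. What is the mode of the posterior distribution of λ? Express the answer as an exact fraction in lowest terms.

1012/119

Total count 478 over total exposure 47.5 hours.
By Gamma–Poisson conjugacy, the posterior is Gamma(α + Σx, β + Σt) = Gamma(29 + 478, 12 + 47.5) = Gamma(507, 119/2).
Posterior mode = (α'−1)/β' = 506/(119/2) = 1012/119.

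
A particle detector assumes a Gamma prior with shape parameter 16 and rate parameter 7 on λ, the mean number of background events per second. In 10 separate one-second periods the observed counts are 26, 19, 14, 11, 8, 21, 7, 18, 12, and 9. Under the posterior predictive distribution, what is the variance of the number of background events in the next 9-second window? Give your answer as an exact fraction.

Total count: 26 + 19 + 14 + 11 + 8 + 21 + 7 + 18 + 12 + 9 = 145.
Total exposure: 10 seconds.
The Gamma prior is conjugate for the Poisson rate, so λ | data ~ Gamma(16+145, 7+10) = Gamma(161, 17).
The posterior predictive for a window of length T is Negative Binomial with variance T·α'·(β'+T)/β'² = 9·161·26/289 = 37674/289.

37674/289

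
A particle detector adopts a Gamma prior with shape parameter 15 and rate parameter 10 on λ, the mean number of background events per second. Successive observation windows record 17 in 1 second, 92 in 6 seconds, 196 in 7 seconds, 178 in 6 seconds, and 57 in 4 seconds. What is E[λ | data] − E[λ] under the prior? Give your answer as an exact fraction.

252/17

Total count: 17 + 92 + 196 + 178 + 57 = 540.
Total exposure: 1 + 6 + 7 + 6 + 4 = 24 seconds.
Conjugate update: add total count to the shape and total exposure to the rate, giving Gamma(555, 34).
Posterior mean = 555/34 = 555/34; prior mean = 15/10 = 3/2. Difference = 555/34 − 3/2 = 252/17.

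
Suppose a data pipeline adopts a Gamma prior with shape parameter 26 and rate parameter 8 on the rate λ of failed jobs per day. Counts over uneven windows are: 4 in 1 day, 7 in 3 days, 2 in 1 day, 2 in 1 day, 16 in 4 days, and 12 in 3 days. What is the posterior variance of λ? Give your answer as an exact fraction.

Total count: 4 + 7 + 2 + 2 + 16 + 12 = 43.
Total exposure: 1 + 3 + 1 + 1 + 4 + 3 = 13 days.
The Gamma prior is conjugate for the Poisson rate, so λ | data ~ Gamma(26+43, 8+13) = Gamma(69, 21).
Posterior variance = α'/β'² = 69/441 = 23/147.

23/147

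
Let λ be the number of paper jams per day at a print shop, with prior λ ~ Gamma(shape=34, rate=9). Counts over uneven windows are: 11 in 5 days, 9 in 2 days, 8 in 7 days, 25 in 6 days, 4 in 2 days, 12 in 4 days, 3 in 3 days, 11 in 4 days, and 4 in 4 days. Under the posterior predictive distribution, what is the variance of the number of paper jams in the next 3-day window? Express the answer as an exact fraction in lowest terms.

17787/2116

Total count: 11 + 9 + 8 + 25 + 4 + 12 + 3 + 11 + 4 = 87.
Total exposure: 5 + 2 + 7 + 6 + 2 + 4 + 3 + 4 + 4 = 37 days.
Gamma(α, β) with Poisson data over total exposure Σt gives posterior Gamma(α+Σx, β+Σt) = Gamma(121, 46).
The posterior predictive for a window of length T is Negative Binomial with variance T·α'·(β'+T)/β'² = 3·121·49/2116 = 17787/2116.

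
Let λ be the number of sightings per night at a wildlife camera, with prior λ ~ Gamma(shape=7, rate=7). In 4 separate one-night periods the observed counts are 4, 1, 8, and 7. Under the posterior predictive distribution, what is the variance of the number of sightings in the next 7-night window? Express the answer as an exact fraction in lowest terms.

Total count: 4 + 1 + 8 + 7 = 20.
Total exposure: 4 nights.
The Gamma prior is conjugate for the Poisson rate, so λ | data ~ Gamma(7+20, 7+4) = Gamma(27, 11).
The posterior predictive for a window of length T is Negative Binomial with variance T·α'·(β'+T)/β'² = 7·27·18/121 = 3402/121.

3402/121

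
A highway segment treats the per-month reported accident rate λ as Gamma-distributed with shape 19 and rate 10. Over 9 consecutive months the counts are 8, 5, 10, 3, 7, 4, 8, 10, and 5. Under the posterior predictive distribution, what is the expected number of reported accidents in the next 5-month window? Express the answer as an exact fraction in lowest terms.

395/19

Total count: 8 + 5 + 10 + 3 + 7 + 4 + 8 + 10 + 5 = 60.
Total exposure: 9 months.
By Gamma–Poisson conjugacy, the posterior is Gamma(α + Σx, β + Σt) = Gamma(19 + 60, 10 + 9) = Gamma(79, 19).
Predictive mean over a 5-month window = T·E[λ|data] = 5·79/19 = 395/19.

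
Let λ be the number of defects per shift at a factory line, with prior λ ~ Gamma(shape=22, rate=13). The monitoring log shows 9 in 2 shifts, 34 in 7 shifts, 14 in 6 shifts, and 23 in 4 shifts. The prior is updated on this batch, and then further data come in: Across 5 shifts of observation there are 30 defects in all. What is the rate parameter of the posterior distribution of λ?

37

Total count: 9 + 34 + 14 + 23 = 80.
Total exposure: 2 + 7 + 6 + 4 = 19 shifts.
After the first batch: Gamma(22 + 80, 13 + 19) = Gamma(102, 32).
Total count 30 over total exposure 5 shifts.
After the second batch: Gamma(102 + 30, 32 + 5) = Gamma(132, 37).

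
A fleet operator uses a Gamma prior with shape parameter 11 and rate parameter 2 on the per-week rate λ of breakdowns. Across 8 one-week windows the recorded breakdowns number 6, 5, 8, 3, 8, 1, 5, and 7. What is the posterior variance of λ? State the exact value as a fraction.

27/50

Total count: 6 + 5 + 8 + 3 + 8 + 1 + 5 + 7 = 43.
Total exposure: 8 weeks.
By Gamma–Poisson conjugacy, the posterior is Gamma(α + Σx, β + Σt) = Gamma(11 + 43, 2 + 8) = Gamma(54, 10).
Posterior variance = α'/β'² = 54/100 = 27/50.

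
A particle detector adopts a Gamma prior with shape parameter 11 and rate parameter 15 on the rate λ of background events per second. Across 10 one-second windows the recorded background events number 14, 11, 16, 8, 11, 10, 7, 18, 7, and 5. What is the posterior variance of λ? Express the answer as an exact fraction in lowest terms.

118/625

Total count: 14 + 11 + 16 + 8 + 11 + 10 + 7 + 18 + 7 + 5 = 107.
Total exposure: 10 seconds.
Posterior: α' = 11 + 107 = 118, β' = 15 + 10 = 25.
Posterior variance = α'/β'² = 118/625.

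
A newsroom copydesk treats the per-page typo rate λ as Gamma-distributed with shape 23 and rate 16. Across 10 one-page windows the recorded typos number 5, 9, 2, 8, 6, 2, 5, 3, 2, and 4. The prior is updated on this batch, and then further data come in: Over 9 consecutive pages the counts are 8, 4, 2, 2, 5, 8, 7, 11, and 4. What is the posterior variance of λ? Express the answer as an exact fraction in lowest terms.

24/245

Total count: 5 + 9 + 2 + 8 + 6 + 2 + 5 + 3 + 2 + 4 = 46.
Total exposure: 10 pages.
After the first batch: Gamma(23 + 46, 16 + 10) = Gamma(69, 26).
Total count: 8 + 4 + 2 + 2 + 5 + 8 + 7 + 11 + 4 = 51.
Total exposure: 9 pages.
After the second batch: Gamma(69 + 51, 26 + 9) = Gamma(120, 35).
Posterior variance = α'/β'² = 120/1225 = 24/245.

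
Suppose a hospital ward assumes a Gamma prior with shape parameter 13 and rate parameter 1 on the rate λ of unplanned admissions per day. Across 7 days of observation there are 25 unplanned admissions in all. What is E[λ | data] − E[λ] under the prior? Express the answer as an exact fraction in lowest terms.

-33/4

Total count 25 over total exposure 7 days.
Gamma(α, β) with Poisson data over total exposure Σt gives posterior Gamma(α+Σx, β+Σt) = Gamma(38, 8).
Posterior mean = 38/8 = 19/4; prior mean = 13/1 = 13. Difference = 19/4 − 13 = -33/4.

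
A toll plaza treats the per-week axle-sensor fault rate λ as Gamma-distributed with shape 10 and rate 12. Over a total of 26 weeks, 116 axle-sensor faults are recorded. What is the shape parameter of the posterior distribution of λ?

126

Total count 116 over total exposure 26 weeks.
The Gamma prior is conjugate for the Poisson rate, so λ | data ~ Gamma(10+116, 12+26) = Gamma(126, 38).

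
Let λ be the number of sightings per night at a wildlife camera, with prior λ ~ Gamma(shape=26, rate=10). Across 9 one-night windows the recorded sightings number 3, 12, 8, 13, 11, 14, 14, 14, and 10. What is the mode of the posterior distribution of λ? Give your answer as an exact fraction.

Total count: 3 + 12 + 8 + 13 + 11 + 14 + 14 + 14 + 10 = 99.
Total exposure: 9 nights.
The Gamma prior is conjugate for the Poisson rate, so λ | data ~ Gamma(26+99, 10+9) = Gamma(125, 19).
Posterior mode = (α'−1)/β' = 124/19.

124/19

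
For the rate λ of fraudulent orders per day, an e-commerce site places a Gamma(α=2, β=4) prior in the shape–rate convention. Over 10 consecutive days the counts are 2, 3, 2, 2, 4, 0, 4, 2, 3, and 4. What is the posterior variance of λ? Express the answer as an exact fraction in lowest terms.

Total count: 2 + 3 + 2 + 2 + 4 + 0 + 4 + 2 + 3 + 4 = 26.
Total exposure: 10 days.
Posterior: α' = 2 + 26 = 28, β' = 4 + 10 = 14.
Posterior variance = α'/β'² = 28/196 = 1/7.

1/7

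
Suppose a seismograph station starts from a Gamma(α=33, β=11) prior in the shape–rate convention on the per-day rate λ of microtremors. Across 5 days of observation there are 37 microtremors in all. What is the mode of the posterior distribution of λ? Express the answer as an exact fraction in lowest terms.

Total count 37 over total exposure 5 days.
The Gamma prior is conjugate for the Poisson rate, so λ | data ~ Gamma(33+37, 11+5) = Gamma(70, 16).
Posterior mode = (α'−1)/β' = 69/16.

69/16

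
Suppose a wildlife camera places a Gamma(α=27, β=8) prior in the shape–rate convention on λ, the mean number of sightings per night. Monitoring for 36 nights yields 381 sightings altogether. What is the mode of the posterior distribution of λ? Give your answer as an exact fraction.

37/4

Total count 381 over total exposure 36 nights.
Conjugate update: add total count to the shape and total exposure to the rate, giving Gamma(408, 44).
Posterior mode = (α'−1)/β' = 407/44 = 37/4.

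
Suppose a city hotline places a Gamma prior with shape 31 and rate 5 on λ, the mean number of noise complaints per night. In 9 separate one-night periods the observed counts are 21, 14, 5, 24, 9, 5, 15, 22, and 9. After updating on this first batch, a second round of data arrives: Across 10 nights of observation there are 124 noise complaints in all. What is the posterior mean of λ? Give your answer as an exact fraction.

93/8

Total count: 21 + 14 + 5 + 24 + 9 + 5 + 15 + 22 + 9 = 124.
Total exposure: 9 nights.
After the first batch: Gamma(31 + 124, 5 + 9) = Gamma(155, 14).
Total count 124 over total exposure 10 nights.
After the second batch: Gamma(155 + 124, 14 + 10) = Gamma(279, 24).
Posterior mean = α'/β' = 279/24 = 93/8.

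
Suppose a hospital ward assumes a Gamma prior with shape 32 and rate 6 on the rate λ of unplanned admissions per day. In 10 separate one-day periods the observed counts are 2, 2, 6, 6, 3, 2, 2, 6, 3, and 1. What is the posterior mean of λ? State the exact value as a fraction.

65/16

Total count: 2 + 2 + 6 + 6 + 3 + 2 + 2 + 6 + 3 + 1 = 33.
Total exposure: 10 days.
Conjugate update: add total count to the shape and total exposure to the rate, giving Gamma(65, 16).
Posterior mean = α'/β' = 65/16.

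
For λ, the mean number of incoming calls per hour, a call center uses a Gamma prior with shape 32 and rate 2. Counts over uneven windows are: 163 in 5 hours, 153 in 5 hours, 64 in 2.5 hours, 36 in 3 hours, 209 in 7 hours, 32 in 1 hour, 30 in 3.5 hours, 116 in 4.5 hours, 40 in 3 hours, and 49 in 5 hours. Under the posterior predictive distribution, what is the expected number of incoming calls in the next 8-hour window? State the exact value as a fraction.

Total count: 163 + 153 + 64 + 36 + 209 + 32 + 30 + 116 + 40 + 49 = 892.
Total exposure: 5 + 5 + 2.5 + 3 + 7 + 1 + 3.5 + 4.5 + 3 + 5 = 39.5 hours.
Conjugate update: add total count to the shape and total exposure to the rate, giving Gamma(924, 83/2).
Predictive mean over an 8-hour window = T·E[λ|data] = 8·924/(83/2) = 14784/83.

14784/83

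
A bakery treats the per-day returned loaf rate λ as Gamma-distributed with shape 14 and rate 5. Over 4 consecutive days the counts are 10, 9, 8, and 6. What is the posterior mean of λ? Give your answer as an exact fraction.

Total count: 10 + 9 + 8 + 6 = 33.
Total exposure: 4 days.
Gamma(α, β) with Poisson data over total exposure Σt gives posterior Gamma(α+Σx, β+Σt) = Gamma(47, 9).
Posterior mean = α'/β' = 47/9.

47/9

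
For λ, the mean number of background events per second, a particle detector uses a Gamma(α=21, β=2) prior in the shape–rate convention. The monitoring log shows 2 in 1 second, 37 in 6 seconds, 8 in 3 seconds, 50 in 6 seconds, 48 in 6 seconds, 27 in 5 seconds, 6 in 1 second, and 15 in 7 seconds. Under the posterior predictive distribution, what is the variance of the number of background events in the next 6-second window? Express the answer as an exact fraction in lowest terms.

Total count: 2 + 37 + 8 + 50 + 48 + 27 + 6 + 15 = 193.
Total exposure: 1 + 6 + 3 + 6 + 6 + 5 + 1 + 7 = 35 seconds.
The Gamma prior is conjugate for the Poisson rate, so λ | data ~ Gamma(21+193, 2+35) = Gamma(214, 37).
The posterior predictive for a window of length T is Negative Binomial with variance T·α'·(β'+T)/β'² = 6·214·43/1369 = 55212/1369.

55212/1369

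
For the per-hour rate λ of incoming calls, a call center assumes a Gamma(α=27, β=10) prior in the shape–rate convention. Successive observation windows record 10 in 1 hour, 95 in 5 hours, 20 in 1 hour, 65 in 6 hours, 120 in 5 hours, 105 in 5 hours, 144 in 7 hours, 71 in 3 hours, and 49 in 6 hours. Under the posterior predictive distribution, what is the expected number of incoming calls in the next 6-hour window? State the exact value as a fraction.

Total count: 10 + 95 + 20 + 65 + 120 + 105 + 144 + 71 + 49 = 679.
Total exposure: 1 + 5 + 1 + 6 + 5 + 5 + 7 + 3 + 6 = 39 hours.
By Gamma–Poisson conjugacy, the posterior is Gamma(α + Σx, β + Σt) = Gamma(27 + 679, 10 + 39) = Gamma(706, 49).
Predictive mean over a 6-hour window = T·E[λ|data] = 6·706/49 = 4236/49.

4236/49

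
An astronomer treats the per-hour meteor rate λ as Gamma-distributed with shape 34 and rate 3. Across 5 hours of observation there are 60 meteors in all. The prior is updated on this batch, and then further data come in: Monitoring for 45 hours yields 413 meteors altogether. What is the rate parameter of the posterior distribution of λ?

Total count 60 over total exposure 5 hours.
After the first batch: Gamma(34 + 60, 3 + 5) = Gamma(94, 8).
Total count 413 over total exposure 45 hours.
After the second batch: Gamma(94 + 413, 8 + 45) = Gamma(507, 53).

53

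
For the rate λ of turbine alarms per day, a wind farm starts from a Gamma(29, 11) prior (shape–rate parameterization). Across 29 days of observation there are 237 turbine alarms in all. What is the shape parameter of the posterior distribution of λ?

Total count 237 over total exposure 29 days.
Conjugate update: add total count to the shape and total exposure to the rate, giving Gamma(266, 40).

266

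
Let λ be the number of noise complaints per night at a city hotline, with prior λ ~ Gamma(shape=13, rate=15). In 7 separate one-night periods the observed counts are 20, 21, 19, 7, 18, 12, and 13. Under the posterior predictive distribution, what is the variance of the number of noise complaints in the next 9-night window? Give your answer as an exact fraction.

34317/484

Total count: 20 + 21 + 19 + 7 + 18 + 12 + 13 = 110.
Total exposure: 7 nights.
Conjugate update: add total count to the shape and total exposure to the rate, giving Gamma(123, 22).
The posterior predictive for a window of length T is Negative Binomial with variance T·α'·(β'+T)/β'² = 9·123·31/484 = 34317/484.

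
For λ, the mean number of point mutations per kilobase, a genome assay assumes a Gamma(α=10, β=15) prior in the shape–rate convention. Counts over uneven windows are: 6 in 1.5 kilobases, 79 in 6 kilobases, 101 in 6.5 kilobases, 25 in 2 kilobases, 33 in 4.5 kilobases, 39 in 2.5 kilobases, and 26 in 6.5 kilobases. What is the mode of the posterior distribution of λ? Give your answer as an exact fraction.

636/89

Total count: 6 + 79 + 101 + 25 + 33 + 39 + 26 = 309.
Total exposure: 1.5 + 6 + 6.5 + 2 + 4.5 + 2.5 + 6.5 = 29.5 kilobases.
Posterior: α' = 10 + 309 = 319, β' = 15 + 29.5 = 89/2.
Posterior mode = (α'−1)/β' = 318/(89/2) = 636/89.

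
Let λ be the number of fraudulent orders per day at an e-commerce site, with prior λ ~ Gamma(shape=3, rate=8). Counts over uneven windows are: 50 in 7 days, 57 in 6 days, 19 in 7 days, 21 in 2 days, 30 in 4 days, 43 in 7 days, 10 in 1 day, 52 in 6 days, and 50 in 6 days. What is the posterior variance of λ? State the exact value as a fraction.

335/2916

Total count: 50 + 57 + 19 + 21 + 30 + 43 + 10 + 52 + 50 = 332.
Total exposure: 7 + 6 + 7 + 2 + 4 + 7 + 1 + 6 + 6 = 46 days.
Conjugate update: add total count to the shape and total exposure to the rate, giving Gamma(335, 54).
Posterior variance = α'/β'² = 335/2916.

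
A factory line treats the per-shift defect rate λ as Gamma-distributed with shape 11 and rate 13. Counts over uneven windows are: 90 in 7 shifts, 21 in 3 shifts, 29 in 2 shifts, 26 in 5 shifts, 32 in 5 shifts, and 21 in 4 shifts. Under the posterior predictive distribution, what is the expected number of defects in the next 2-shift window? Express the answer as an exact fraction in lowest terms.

460/39

Total count: 90 + 21 + 29 + 26 + 32 + 21 = 219.
Total exposure: 7 + 3 + 2 + 5 + 5 + 4 = 26 shifts.
Conjugate update: add total count to the shape and total exposure to the rate, giving Gamma(230, 39).
Predictive mean over a 2-shift window = T·E[λ|data] = 2·230/39 = 460/39.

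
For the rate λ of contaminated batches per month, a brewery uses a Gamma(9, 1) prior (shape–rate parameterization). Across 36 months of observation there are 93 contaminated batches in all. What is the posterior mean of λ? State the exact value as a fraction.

102/37

Total count 93 over total exposure 36 months.
By Gamma–Poisson conjugacy, the posterior is Gamma(α + Σx, β + Σt) = Gamma(9 + 93, 1 + 36) = Gamma(102, 37).
Posterior mean = α'/β' = 102/37.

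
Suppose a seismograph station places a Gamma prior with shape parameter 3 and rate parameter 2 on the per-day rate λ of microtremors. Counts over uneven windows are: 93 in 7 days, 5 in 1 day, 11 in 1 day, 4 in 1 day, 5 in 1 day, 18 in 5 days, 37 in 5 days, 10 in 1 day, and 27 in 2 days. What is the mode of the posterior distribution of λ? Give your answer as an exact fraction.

Total count: 93 + 5 + 11 + 4 + 5 + 18 + 37 + 10 + 27 = 210.
Total exposure: 7 + 1 + 1 + 1 + 1 + 5 + 5 + 1 + 2 = 24 days.
Conjugate update: add total count to the shape and total exposure to the rate, giving Gamma(213, 26).
Posterior mode = (α'−1)/β' = 212/26 = 106/13.

106/13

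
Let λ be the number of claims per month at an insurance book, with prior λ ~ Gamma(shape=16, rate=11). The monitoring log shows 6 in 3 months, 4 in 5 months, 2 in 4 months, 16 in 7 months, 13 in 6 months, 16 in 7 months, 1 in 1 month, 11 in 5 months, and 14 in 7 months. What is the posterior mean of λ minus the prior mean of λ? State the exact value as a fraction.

193/616

Total count: 6 + 4 + 2 + 16 + 13 + 16 + 1 + 11 + 14 = 83.
Total exposure: 3 + 5 + 4 + 7 + 6 + 7 + 1 + 5 + 7 = 45 months.
By Gamma–Poisson conjugacy, the posterior is Gamma(α + Σx, β + Σt) = Gamma(16 + 83, 11 + 45) = Gamma(99, 56).
Posterior mean = 99/56 = 99/56; prior mean = 16/11 = 16/11. Difference = 99/56 − 16/11 = 193/616.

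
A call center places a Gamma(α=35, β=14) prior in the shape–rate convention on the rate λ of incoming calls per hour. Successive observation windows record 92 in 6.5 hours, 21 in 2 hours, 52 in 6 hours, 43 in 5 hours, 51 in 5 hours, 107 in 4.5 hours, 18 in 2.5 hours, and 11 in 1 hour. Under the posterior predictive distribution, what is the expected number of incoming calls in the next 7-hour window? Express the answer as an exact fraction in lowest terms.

6020/93

Total count: 92 + 21 + 52 + 43 + 51 + 107 + 18 + 11 = 395.
Total exposure: 6.5 + 2 + 6 + 5 + 5 + 4.5 + 2.5 + 1 = 32.5 hours.
Conjugate update: add total count to the shape and total exposure to the rate, giving Gamma(430, 93/2).
Predictive mean over a 7-hour window = T·E[λ|data] = 7·430/(93/2) = 6020/93.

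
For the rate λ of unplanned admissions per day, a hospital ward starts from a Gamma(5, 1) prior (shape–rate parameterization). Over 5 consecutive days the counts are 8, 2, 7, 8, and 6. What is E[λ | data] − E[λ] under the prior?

1

Total count: 8 + 2 + 7 + 8 + 6 = 31.
Total exposure: 5 days.
Posterior: α' = 5 + 31 = 36, β' = 1 + 5 = 6.
Posterior mean = 36/6 = 6; prior mean = 5/1 = 5. Difference = 6 − 5 = 1.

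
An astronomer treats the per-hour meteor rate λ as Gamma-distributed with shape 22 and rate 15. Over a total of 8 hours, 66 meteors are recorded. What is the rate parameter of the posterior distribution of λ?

Total count 66 over total exposure 8 hours.
The Gamma prior is conjugate for the Poisson rate, so λ | data ~ Gamma(22+66, 15+8) = Gamma(88, 23).

23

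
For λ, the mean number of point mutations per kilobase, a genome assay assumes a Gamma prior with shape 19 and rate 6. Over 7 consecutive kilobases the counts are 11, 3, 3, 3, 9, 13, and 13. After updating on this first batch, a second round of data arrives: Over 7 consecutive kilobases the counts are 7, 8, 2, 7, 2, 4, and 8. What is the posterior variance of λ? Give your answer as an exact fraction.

Total count: 11 + 3 + 3 + 3 + 9 + 13 + 13 = 55.
Total exposure: 7 kilobases.
After the first batch: Gamma(19 + 55, 6 + 7) = Gamma(74, 13).
Total count: 7 + 8 + 2 + 7 + 2 + 4 + 8 = 38.
Total exposure: 7 kilobases.
After the second batch: Gamma(74 + 38, 13 + 7) = Gamma(112, 20).
Posterior variance = α'/β'² = 112/400 = 7/25.

7/25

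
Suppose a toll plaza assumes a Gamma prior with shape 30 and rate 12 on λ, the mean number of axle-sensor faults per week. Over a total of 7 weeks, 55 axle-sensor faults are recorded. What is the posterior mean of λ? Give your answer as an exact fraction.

85/19

Total count 55 over total exposure 7 weeks.
The Gamma prior is conjugate for the Poisson rate, so λ | data ~ Gamma(30+55, 12+7) = Gamma(85, 19).
Posterior mean = α'/β' = 85/19.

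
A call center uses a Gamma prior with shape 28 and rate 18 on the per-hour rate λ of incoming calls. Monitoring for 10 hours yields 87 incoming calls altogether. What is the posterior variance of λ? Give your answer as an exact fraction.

115/784

Total count 87 over total exposure 10 hours.
The Gamma prior is conjugate for the Poisson rate, so λ | data ~ Gamma(28+87, 18+10) = Gamma(115, 28).
Posterior variance = α'/β'² = 115/784.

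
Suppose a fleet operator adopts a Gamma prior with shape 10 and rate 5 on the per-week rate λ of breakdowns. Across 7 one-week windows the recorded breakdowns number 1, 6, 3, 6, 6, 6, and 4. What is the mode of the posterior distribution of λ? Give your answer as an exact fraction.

41/12

Total count: 1 + 6 + 3 + 6 + 6 + 6 + 4 = 32.
Total exposure: 7 weeks.
Posterior: α' = 10 + 32 = 42, β' = 5 + 7 = 12.
Posterior mode = (α'−1)/β' = 41/12.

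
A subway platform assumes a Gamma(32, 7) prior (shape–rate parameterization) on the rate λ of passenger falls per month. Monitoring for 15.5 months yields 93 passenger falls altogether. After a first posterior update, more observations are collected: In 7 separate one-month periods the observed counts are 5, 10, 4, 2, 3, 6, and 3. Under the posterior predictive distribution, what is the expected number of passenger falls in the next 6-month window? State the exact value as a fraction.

Total count 93 over total exposure 15.5 months.
After the first batch: Gamma(32 + 93, 7 + 15.5) = Gamma(125, 45/2).
Total count: 5 + 10 + 4 + 2 + 3 + 6 + 3 = 33.
Total exposure: 7 months.
After the second batch: Gamma(125 + 33, 45/2 + 7) = Gamma(158, 59/2).
Predictive mean over a 6-month window = T·E[λ|data] = 6·158/(59/2) = 1896/59.

1896/59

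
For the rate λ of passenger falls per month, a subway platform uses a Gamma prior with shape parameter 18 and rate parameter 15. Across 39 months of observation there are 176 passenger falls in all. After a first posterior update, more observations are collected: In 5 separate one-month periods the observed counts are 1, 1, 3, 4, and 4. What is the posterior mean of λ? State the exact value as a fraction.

207/59

Total count 176 over total exposure 39 months.
After the first batch: Gamma(18 + 176, 15 + 39) = Gamma(194, 54).
Total count: 1 + 1 + 3 + 4 + 4 = 13.
Total exposure: 5 months.
After the second batch: Gamma(194 + 13, 54 + 5) = Gamma(207, 59).
Posterior mean = α'/β' = 207/59.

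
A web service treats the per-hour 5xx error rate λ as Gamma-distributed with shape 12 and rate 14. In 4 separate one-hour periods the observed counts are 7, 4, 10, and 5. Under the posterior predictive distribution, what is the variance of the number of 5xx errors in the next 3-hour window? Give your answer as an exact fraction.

133/18

Total count: 7 + 4 + 10 + 5 = 26.
Total exposure: 4 hours.
Posterior: α' = 12 + 26 = 38, β' = 14 + 4 = 18.
The posterior predictive for a window of length T is Negative Binomial with variance T·α'·(β'+T)/β'² = 3·38·21/324 = 133/18.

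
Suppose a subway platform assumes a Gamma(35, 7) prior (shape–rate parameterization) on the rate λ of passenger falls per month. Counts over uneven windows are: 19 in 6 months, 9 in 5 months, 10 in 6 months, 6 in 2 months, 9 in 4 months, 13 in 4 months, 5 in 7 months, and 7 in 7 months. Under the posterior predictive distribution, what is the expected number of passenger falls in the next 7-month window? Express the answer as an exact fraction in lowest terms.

791/48

Total count: 19 + 9 + 10 + 6 + 9 + 13 + 5 + 7 = 78.
Total exposure: 6 + 5 + 6 + 2 + 4 + 4 + 7 + 7 = 41 months.
By Gamma–Poisson conjugacy, the posterior is Gamma(α + Σx, β + Σt) = Gamma(35 + 78, 7 + 41) = Gamma(113, 48).
Predictive mean over a 7-month window = T·E[λ|data] = 7·113/48 = 791/48.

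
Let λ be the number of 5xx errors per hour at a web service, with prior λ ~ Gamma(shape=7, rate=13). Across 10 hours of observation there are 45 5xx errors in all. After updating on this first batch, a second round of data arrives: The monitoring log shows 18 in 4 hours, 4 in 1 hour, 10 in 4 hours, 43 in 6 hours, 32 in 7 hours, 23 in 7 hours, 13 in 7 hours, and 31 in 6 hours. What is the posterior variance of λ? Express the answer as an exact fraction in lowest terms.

Total count 45 over total exposure 10 hours.
After the first batch: Gamma(7 + 45, 13 + 10) = Gamma(52, 23).
Total count: 18 + 4 + 10 + 43 + 32 + 23 + 13 + 31 = 174.
Total exposure: 4 + 1 + 4 + 6 + 7 + 7 + 7 + 6 = 42 hours.
After the second batch: Gamma(52 + 174, 23 + 42) = Gamma(226, 65).
Posterior variance = α'/β'² = 226/4225.

226/4225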